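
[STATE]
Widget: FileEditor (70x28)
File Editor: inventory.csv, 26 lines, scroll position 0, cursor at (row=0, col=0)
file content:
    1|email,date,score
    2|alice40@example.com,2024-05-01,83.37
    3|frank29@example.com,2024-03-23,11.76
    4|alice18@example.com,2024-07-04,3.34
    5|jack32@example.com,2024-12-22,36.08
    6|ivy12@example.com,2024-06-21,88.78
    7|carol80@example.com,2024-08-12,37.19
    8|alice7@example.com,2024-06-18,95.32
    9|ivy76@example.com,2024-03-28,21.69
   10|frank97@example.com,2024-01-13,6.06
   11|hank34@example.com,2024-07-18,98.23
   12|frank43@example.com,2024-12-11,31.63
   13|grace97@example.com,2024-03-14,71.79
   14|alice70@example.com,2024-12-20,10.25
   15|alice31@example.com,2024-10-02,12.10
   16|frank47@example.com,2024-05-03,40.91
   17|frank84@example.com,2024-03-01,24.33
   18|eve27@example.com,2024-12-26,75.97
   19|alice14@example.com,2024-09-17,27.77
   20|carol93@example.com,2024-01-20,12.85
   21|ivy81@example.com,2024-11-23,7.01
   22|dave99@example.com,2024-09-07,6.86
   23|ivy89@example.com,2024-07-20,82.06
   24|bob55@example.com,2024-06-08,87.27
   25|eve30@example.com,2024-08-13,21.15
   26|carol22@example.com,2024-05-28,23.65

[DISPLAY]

█mail,date,score                                                     ▲
alice40@example.com,2024-05-01,83.37                                 █
frank29@example.com,2024-03-23,11.76                                 ░
alice18@example.com,2024-07-04,3.34                                  ░
jack32@example.com,2024-12-22,36.08                                  ░
ivy12@example.com,2024-06-21,88.78                                   ░
carol80@example.com,2024-08-12,37.19                                 ░
alice7@example.com,2024-06-18,95.32                                  ░
ivy76@example.com,2024-03-28,21.69                                   ░
frank97@example.com,2024-01-13,6.06                                  ░
hank34@example.com,2024-07-18,98.23                                  ░
frank43@example.com,2024-12-11,31.63                                 ░
grace97@example.com,2024-03-14,71.79                                 ░
alice70@example.com,2024-12-20,10.25                                 ░
alice31@example.com,2024-10-02,12.10                                 ░
frank47@example.com,2024-05-03,40.91                                 ░
frank84@example.com,2024-03-01,24.33                                 ░
eve27@example.com,2024-12-26,75.97                                   ░
alice14@example.com,2024-09-17,27.77                                 ░
carol93@example.com,2024-01-20,12.85                                 ░
ivy81@example.com,2024-11-23,7.01                                    ░
dave99@example.com,2024-09-07,6.86                                   ░
ivy89@example.com,2024-07-20,82.06                                   ░
bob55@example.com,2024-06-08,87.27                                   ░
eve30@example.com,2024-08-13,21.15                                   ░
carol22@example.com,2024-05-28,23.65                                 ░
                                                                     ░
                                                                     ▼


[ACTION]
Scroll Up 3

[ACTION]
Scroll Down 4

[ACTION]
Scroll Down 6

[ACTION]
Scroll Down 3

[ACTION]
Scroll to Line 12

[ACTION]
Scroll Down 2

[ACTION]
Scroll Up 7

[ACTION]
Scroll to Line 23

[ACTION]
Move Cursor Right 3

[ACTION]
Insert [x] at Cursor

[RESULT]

emax█l,date,score                                                    ▲
alice40@example.com,2024-05-01,83.37                                 █
frank29@example.com,2024-03-23,11.76                                 ░
alice18@example.com,2024-07-04,3.34                                  ░
jack32@example.com,2024-12-22,36.08                                  ░
ivy12@example.com,2024-06-21,88.78                                   ░
carol80@example.com,2024-08-12,37.19                                 ░
alice7@example.com,2024-06-18,95.32                                  ░
ivy76@example.com,2024-03-28,21.69                                   ░
frank97@example.com,2024-01-13,6.06                                  ░
hank34@example.com,2024-07-18,98.23                                  ░
frank43@example.com,2024-12-11,31.63                                 ░
grace97@example.com,2024-03-14,71.79                                 ░
alice70@example.com,2024-12-20,10.25                                 ░
alice31@example.com,2024-10-02,12.10                                 ░
frank47@example.com,2024-05-03,40.91                                 ░
frank84@example.com,2024-03-01,24.33                                 ░
eve27@example.com,2024-12-26,75.97                                   ░
alice14@example.com,2024-09-17,27.77                                 ░
carol93@example.com,2024-01-20,12.85                                 ░
ivy81@example.com,2024-11-23,7.01                                    ░
dave99@example.com,2024-09-07,6.86                                   ░
ivy89@example.com,2024-07-20,82.06                                   ░
bob55@example.com,2024-06-08,87.27                                   ░
eve30@example.com,2024-08-13,21.15                                   ░
carol22@example.com,2024-05-28,23.65                                 ░
                                                                     ░
                                                                     ▼


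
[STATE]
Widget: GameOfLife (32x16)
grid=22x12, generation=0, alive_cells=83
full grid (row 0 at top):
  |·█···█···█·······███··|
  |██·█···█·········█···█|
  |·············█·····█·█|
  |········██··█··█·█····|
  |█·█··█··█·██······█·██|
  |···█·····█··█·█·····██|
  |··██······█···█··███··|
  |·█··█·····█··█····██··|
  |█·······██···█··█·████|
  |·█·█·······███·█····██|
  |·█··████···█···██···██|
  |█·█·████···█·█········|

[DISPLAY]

Gen: 0                          
·█···█···█·······███··          
██·█···█·········█···█          
·············█·····█·█          
········██··█··█·█····          
█·█··█··█·██······█·██          
···█·····█··█·█·····██          
··██······█···█··███··          
·█··█·····█··█····██··          
█·······██···█··█·████          
·█·█·······███·█····██          
·█··████···█···██···██          
█·█·████···█·█········          
                                
                                
                                


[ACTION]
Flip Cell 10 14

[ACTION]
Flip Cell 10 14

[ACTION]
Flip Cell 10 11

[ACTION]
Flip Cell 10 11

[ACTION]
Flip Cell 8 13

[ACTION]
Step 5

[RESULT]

Gen: 5                          
······················          
········█·············          
········█·············          
············██······█·          
···········█··█···██·█          
········█████····█····          
·······█·█···█··█···█·          
·······███··██········          
·······███··██··█··█··          
·██····█·····██·█·····          
···█···█·█··██··█·█···          
·██····█·█············          
                                
                                
                                


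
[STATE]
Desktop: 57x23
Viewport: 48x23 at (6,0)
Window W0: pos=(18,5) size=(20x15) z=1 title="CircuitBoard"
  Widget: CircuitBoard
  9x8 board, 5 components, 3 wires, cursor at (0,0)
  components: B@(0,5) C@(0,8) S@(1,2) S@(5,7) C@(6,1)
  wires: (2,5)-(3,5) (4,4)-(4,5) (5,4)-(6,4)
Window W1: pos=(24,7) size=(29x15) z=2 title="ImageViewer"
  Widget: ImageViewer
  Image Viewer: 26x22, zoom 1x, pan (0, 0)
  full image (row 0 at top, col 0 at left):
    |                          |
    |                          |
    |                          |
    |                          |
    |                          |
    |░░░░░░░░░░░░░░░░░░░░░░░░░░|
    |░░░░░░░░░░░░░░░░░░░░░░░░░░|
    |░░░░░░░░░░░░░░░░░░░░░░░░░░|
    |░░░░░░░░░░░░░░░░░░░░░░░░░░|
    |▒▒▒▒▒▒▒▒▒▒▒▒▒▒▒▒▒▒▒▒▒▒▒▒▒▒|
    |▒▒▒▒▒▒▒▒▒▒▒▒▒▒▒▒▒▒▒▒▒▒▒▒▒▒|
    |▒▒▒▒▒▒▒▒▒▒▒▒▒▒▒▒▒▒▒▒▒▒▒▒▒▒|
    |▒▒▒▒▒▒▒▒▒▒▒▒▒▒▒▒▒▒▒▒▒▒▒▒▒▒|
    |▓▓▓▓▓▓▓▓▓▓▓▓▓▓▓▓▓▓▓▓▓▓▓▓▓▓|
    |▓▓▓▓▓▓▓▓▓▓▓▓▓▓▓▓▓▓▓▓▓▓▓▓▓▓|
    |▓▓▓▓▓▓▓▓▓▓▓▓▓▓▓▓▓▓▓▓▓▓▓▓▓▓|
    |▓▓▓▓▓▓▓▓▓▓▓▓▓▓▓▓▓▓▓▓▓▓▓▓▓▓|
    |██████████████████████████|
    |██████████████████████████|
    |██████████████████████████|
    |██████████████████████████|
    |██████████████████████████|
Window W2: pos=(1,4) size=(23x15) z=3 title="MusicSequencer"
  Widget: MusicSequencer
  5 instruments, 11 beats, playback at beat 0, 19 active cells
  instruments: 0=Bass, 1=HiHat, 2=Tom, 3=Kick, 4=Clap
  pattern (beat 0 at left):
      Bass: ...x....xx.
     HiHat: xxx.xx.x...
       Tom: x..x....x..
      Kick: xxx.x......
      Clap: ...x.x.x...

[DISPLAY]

                                                
                                                
                                                
                                                
━━━━━━━━━━━━━━━━━┓                              
icSequencer      ┃━━━━━━━━━━━━━┓                
─────────────────┨uitBoard     ┃                
  ▼1234567890    ┃┏━━━━━━━━━━━━━━━━━━━━━━━━━━━┓ 
ss···█····██·    ┃┃ ImageViewer               ┃ 
at███·██·█···    ┃┠───────────────────────────┨ 
om█··█····█··    ┃┃                           ┃ 
ck███·█······    ┃┃                           ┃ 
ap···█·█·█···    ┃┃                           ┃ 
                 ┃┃                           ┃ 
                 ┃┃                           ┃ 
                 ┃┃░░░░░░░░░░░░░░░░░░░░░░░░░░ ┃ 
                 ┃┃░░░░░░░░░░░░░░░░░░░░░░░░░░ ┃ 
                 ┃┃░░░░░░░░░░░░░░░░░░░░░░░░░░ ┃ 
━━━━━━━━━━━━━━━━━┛┃░░░░░░░░░░░░░░░░░░░░░░░░░░ ┃ 
            ┗━━━━━┃▒▒▒▒▒▒▒▒▒▒▒▒▒▒▒▒▒▒▒▒▒▒▒▒▒▒ ┃ 
                  ┃▒▒▒▒▒▒▒▒▒▒▒▒▒▒▒▒▒▒▒▒▒▒▒▒▒▒ ┃ 
                  ┗━━━━━━━━━━━━━━━━━━━━━━━━━━━┛ 
                                                


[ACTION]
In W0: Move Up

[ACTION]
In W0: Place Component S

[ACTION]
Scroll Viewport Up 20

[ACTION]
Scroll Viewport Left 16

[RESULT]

                                                
                                                
                                                
                                                
 ┏━━━━━━━━━━━━━━━━━━━━━┓                        
 ┃ MusicSequencer      ┃━━━━━━━━━━━━━┓          
 ┠─────────────────────┨uitBoard     ┃          
 ┃      ▼1234567890    ┃┏━━━━━━━━━━━━━━━━━━━━━━━
 ┃  Bass···█····██·    ┃┃ ImageViewer           
 ┃ HiHat███·██·█···    ┃┠───────────────────────
 ┃   Tom█··█····█··    ┃┃                       
 ┃  Kick███·█······    ┃┃                       
 ┃  Clap···█·█·█···    ┃┃                       
 ┃                     ┃┃                       
 ┃                     ┃┃                       
 ┃                     ┃┃░░░░░░░░░░░░░░░░░░░░░░░
 ┃                     ┃┃░░░░░░░░░░░░░░░░░░░░░░░
 ┃                     ┃┃░░░░░░░░░░░░░░░░░░░░░░░
 ┗━━━━━━━━━━━━━━━━━━━━━┛┃░░░░░░░░░░░░░░░░░░░░░░░
                  ┗━━━━━┃▒▒▒▒▒▒▒▒▒▒▒▒▒▒▒▒▒▒▒▒▒▒▒
                        ┃▒▒▒▒▒▒▒▒▒▒▒▒▒▒▒▒▒▒▒▒▒▒▒
                        ┗━━━━━━━━━━━━━━━━━━━━━━━
                                                


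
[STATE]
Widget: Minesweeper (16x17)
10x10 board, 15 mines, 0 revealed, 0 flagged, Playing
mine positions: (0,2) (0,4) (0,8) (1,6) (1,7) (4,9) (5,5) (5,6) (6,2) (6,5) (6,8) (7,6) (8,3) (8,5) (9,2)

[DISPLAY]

■■■■■■■■■■      
■■■■■■■■■■      
■■■■■■■■■■      
■■■■■■■■■■      
■■■■■■■■■■      
■■■■■■■■■■      
■■■■■■■■■■      
■■■■■■■■■■      
■■■■■■■■■■      
■■■■■■■■■■      
                
                
                
                
                
                
                


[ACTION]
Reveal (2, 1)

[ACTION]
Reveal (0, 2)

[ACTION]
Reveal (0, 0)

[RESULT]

 1✹■✹■■■✹■      
 11212✹✹■■      
     1221■      
        1■      
    12211✹      
 1112✹✹■■■      
 1✹■■✹■■✹■      
 1■■■■✹■■■      
 1■✹■✹■■■■      
 1✹■■■■■■■      
                
                
                
                
                
                
                


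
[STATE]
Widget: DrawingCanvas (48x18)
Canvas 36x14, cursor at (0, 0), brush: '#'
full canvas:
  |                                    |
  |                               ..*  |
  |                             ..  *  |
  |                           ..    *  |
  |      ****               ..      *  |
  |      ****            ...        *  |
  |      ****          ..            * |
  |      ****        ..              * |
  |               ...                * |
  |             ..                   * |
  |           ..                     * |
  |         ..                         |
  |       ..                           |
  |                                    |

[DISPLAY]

+                                               
                               ..*              
                             ..  *              
                           ..    *              
      ****               ..      *              
      ****            ...        *              
      ****          ..            *             
      ****        ..              *             
               ...                *             
             ..                   *             
           ..                     *             
         ..                                     
       ..                                       
                                                
                                                
                                                
                                                
                                                


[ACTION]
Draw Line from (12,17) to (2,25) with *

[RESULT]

+                                               
                               ..*              
                         *   ..  *              
                        *  ..    *              
      ****             * ..      *              
      ****            .*.        *              
      ****          ..*           *             
      ****        .. *            *             
               ...  *             *             
             ..    *              *             
           ..      *              *             
         ..       *                             
       ..        *                              
                                                
                                                
                                                
                                                
                                                


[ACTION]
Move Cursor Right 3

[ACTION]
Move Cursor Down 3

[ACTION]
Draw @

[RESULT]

                                                
                               ..*              
                         *   ..  *              
   @                    *  ..    *              
      ****             * ..      *              
      ****            .*.        *              
      ****          ..*           *             
      ****        .. *            *             
               ...  *             *             
             ..    *              *             
           ..      *              *             
         ..       *                             
       ..        *                              
                                                
                                                
                                                
                                                
                                                


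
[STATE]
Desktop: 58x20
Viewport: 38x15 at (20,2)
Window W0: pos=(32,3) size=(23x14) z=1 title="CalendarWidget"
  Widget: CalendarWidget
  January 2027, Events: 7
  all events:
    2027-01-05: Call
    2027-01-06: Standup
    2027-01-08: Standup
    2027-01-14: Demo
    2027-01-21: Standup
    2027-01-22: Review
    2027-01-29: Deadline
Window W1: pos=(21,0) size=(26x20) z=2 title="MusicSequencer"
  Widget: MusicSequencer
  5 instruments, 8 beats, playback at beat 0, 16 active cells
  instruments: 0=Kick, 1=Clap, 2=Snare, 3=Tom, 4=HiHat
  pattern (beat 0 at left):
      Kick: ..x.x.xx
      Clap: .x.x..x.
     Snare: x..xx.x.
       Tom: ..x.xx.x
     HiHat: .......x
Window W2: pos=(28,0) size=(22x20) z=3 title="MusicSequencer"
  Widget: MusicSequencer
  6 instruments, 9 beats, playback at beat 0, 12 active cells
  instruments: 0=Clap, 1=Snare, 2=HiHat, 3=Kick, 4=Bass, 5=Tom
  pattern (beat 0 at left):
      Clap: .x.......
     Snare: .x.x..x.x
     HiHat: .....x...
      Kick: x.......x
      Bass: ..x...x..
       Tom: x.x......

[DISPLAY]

 ┠──────┠────────────────────┨        
 ┃      ┃      ▼12345678     ┃━━━━┓   
 ┃  Kick┃  Clap·█·······     ┃    ┃   
 ┃  Clap┃ Snare·█·█··█·█     ┃────┨   
 ┃ Snare┃ HiHat·····█···     ┃    ┃   
 ┃   Tom┃  Kick█·······█     ┃ Su ┃   
 ┃ HiHat┃  Bass··█···█··     ┃  3 ┃   
 ┃      ┃   Tom█·█······     ┃  9 ┃   
 ┃      ┃                    ┃6 17┃   
 ┃      ┃                    ┃23 2┃   
 ┃      ┃                    ┃0 31┃   
 ┃      ┃                    ┃    ┃   
 ┃      ┃                    ┃    ┃   
 ┃      ┃                    ┃    ┃   
 ┃      ┃                    ┃━━━━┛   


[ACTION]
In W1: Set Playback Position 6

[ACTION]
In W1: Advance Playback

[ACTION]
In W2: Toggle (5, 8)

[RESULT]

 ┠──────┠────────────────────┨        
 ┃      ┃      ▼12345678     ┃━━━━┓   
 ┃  Kick┃  Clap·█·······     ┃    ┃   
 ┃  Clap┃ Snare·█·█··█·█     ┃────┨   
 ┃ Snare┃ HiHat·····█···     ┃    ┃   
 ┃   Tom┃  Kick█·······█     ┃ Su ┃   
 ┃ HiHat┃  Bass··█···█··     ┃  3 ┃   
 ┃      ┃   Tom█·█·····█     ┃  9 ┃   
 ┃      ┃                    ┃6 17┃   
 ┃      ┃                    ┃23 2┃   
 ┃      ┃                    ┃0 31┃   
 ┃      ┃                    ┃    ┃   
 ┃      ┃                    ┃    ┃   
 ┃      ┃                    ┃    ┃   
 ┃      ┃                    ┃━━━━┛   


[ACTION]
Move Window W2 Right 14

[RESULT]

 ┠──────────────┠────────────────────┨
 ┃      0123456▼┃      ▼12345678     ┃
 ┃  Kick··█·█·██┃  Clap·█·······     ┃
 ┃  Clap·█·█··█·┃ Snare·█·█··█·█     ┃
 ┃ Snare█··██·█·┃ HiHat·····█···     ┃
 ┃   Tom··█·██·█┃  Kick█·······█     ┃
 ┃ HiHat·······█┃  Bass··█···█··     ┃
 ┃              ┃   Tom█·█·····█     ┃
 ┃              ┃                    ┃
 ┃              ┃                    ┃
 ┃              ┃                    ┃
 ┃              ┃                    ┃
 ┃              ┃                    ┃
 ┃              ┃                    ┃
 ┃              ┃                    ┃


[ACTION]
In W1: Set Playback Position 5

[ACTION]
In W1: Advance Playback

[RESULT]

 ┠──────────────┠────────────────────┨
 ┃      012345▼7┃      ▼12345678     ┃
 ┃  Kick··█·█·██┃  Clap·█·······     ┃
 ┃  Clap·█·█··█·┃ Snare·█·█··█·█     ┃
 ┃ Snare█··██·█·┃ HiHat·····█···     ┃
 ┃   Tom··█·██·█┃  Kick█·······█     ┃
 ┃ HiHat·······█┃  Bass··█···█··     ┃
 ┃              ┃   Tom█·█·····█     ┃
 ┃              ┃                    ┃
 ┃              ┃                    ┃
 ┃              ┃                    ┃
 ┃              ┃                    ┃
 ┃              ┃                    ┃
 ┃              ┃                    ┃
 ┃              ┃                    ┃


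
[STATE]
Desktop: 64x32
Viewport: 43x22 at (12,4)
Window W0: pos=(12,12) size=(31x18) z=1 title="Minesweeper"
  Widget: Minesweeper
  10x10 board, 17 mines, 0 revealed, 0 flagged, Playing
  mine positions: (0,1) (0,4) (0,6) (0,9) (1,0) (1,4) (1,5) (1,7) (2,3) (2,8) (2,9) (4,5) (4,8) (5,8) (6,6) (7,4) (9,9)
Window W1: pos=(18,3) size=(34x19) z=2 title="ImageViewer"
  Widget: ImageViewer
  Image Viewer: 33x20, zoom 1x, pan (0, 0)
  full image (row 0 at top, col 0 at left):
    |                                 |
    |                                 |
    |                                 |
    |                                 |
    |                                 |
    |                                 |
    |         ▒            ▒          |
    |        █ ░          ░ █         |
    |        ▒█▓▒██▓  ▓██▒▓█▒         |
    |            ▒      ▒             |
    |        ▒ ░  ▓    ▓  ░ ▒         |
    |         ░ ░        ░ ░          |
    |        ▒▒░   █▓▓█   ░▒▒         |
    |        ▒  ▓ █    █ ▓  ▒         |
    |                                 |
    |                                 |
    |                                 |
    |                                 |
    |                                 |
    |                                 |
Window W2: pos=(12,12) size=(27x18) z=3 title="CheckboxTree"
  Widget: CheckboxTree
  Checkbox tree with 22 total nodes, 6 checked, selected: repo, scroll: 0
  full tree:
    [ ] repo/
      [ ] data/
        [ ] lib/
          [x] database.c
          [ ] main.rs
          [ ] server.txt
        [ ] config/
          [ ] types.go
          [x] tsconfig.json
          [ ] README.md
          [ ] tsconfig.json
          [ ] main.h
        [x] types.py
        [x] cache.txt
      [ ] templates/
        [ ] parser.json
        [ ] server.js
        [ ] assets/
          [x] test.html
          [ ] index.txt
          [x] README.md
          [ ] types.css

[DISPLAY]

      ┃ ImageViewer                    ┃   
      ┠────────────────────────────────┨   
      ┃                                ┃   
      ┃                                ┃   
      ┃                                ┃   
      ┃                                ┃   
      ┃                                ┃   
      ┃                                ┃   
┏━━━━━━━━━━━━━━━━━━━━━━━━━┓  ▒         ┃   
┃ CheckboxTree            ┃ ░ █        ┃   
┠─────────────────────────┨▒▓█▒        ┃   
┃>[-] repo/               ┃            ┃   
┃   [-] data/             ┃ ░ ▒        ┃   
┃     [-] lib/            ┃░ ░         ┃   
┃       [x] database.c    ┃ ░▒▒        ┃   
┃       [ ] main.rs       ┃▓  ▒        ┃   
┃       [ ] server.txt    ┃            ┃   
┃     [-] config/         ┃━━━━━━━━━━━━┛   
┃       [ ] types.go      ┃   ┃            
┃       [x] tsconfig.json ┃   ┃            
┃       [ ] README.md     ┃   ┃            
┃       [ ] tsconfig.json ┃   ┃            


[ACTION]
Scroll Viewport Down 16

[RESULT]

      ┃                                ┃   
      ┃                                ┃   
┏━━━━━━━━━━━━━━━━━━━━━━━━━┓  ▒         ┃   
┃ CheckboxTree            ┃ ░ █        ┃   
┠─────────────────────────┨▒▓█▒        ┃   
┃>[-] repo/               ┃            ┃   
┃   [-] data/             ┃ ░ ▒        ┃   
┃     [-] lib/            ┃░ ░         ┃   
┃       [x] database.c    ┃ ░▒▒        ┃   
┃       [ ] main.rs       ┃▓  ▒        ┃   
┃       [ ] server.txt    ┃            ┃   
┃     [-] config/         ┃━━━━━━━━━━━━┛   
┃       [ ] types.go      ┃   ┃            
┃       [x] tsconfig.json ┃   ┃            
┃       [ ] README.md     ┃   ┃            
┃       [ ] tsconfig.json ┃   ┃            
┃       [ ] main.h        ┃   ┃            
┃     [x] types.py        ┃   ┃            
┃     [x] cache.txt       ┃   ┃            
┗━━━━━━━━━━━━━━━━━━━━━━━━━┛━━━┛            
                                           
                                           


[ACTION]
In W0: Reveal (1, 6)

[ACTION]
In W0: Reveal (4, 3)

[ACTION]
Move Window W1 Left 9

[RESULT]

                              ┃            
                              ┃            
┏━━━━━━━━━━━━━━━━━━━━━━━━━┓   ┃            
┃ CheckboxTree            ┃   ┃            
┠─────────────────────────┨   ┃            
┃>[-] repo/               ┃   ┃            
┃   [-] data/             ┃   ┃            
┃     [-] lib/            ┃   ┃            
┃       [x] database.c    ┃   ┃            
┃       [ ] main.rs       ┃   ┃            
┃       [ ] server.txt    ┃   ┃            
┃     [-] config/         ┃━━━┛            
┃       [ ] types.go      ┃   ┃            
┃       [x] tsconfig.json ┃   ┃            
┃       [ ] README.md     ┃   ┃            
┃       [ ] tsconfig.json ┃   ┃            
┃       [ ] main.h        ┃   ┃            
┃     [x] types.py        ┃   ┃            
┃     [x] cache.txt       ┃   ┃            
┗━━━━━━━━━━━━━━━━━━━━━━━━━┛━━━┛            
                                           
                                           


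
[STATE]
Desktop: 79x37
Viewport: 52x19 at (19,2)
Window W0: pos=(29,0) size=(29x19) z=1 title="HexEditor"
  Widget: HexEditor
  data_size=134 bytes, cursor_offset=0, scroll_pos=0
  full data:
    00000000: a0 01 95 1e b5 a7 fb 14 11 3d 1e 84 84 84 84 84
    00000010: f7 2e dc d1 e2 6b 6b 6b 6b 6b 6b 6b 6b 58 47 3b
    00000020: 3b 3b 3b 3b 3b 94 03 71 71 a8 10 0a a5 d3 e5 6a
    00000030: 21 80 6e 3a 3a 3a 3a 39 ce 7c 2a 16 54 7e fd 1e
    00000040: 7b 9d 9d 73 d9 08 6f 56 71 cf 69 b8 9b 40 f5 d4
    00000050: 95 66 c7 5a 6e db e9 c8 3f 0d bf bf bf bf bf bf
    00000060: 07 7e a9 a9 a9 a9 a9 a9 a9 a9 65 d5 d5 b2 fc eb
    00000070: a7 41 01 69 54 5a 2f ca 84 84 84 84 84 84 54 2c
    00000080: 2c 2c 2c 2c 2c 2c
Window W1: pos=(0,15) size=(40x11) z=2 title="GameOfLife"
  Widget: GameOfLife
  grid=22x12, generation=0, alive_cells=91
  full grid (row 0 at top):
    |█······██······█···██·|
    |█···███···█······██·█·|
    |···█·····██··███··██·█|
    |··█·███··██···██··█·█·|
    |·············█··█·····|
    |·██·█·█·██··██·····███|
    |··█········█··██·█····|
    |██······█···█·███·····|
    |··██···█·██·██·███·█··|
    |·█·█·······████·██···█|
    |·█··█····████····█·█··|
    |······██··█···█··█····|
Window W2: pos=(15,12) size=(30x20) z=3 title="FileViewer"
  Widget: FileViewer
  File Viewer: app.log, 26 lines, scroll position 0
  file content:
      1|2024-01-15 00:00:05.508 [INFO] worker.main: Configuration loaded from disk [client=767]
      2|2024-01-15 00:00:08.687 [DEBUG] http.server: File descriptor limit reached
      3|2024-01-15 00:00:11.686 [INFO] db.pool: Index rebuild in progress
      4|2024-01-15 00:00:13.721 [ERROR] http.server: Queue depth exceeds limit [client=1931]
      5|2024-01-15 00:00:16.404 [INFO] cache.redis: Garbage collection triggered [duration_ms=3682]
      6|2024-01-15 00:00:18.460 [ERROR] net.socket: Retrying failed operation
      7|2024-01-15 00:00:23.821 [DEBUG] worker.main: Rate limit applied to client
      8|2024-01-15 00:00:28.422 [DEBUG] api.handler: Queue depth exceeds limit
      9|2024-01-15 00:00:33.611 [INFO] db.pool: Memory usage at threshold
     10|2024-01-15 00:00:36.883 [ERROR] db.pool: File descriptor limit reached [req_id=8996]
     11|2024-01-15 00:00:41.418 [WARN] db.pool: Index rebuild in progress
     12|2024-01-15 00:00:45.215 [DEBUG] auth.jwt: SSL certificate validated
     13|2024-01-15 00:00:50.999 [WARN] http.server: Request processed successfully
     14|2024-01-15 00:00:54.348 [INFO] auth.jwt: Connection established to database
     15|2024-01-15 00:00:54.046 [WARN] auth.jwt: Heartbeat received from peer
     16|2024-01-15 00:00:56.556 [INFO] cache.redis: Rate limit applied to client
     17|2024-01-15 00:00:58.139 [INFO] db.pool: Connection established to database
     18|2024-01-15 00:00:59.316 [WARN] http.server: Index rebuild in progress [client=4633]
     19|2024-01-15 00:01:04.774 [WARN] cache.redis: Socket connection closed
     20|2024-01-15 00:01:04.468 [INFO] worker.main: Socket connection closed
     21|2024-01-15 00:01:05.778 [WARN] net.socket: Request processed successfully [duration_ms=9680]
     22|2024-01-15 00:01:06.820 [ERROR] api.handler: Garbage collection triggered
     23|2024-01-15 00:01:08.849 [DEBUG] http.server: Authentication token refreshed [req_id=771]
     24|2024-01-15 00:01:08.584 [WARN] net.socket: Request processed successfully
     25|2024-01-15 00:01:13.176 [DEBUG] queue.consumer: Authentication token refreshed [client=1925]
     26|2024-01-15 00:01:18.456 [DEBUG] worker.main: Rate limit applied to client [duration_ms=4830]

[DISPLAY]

          ┠───────────────────────────┨             
          ┃00000000  A0 01 95 1e b5 a7┃             
          ┃00000010  f7 2e dc d1 e2 6b┃             
          ┃00000020  3b 3b 3b 3b 3b 94┃             
          ┃00000030  21 80 6e 3a 3a 3a┃             
          ┃00000040  7b 9d 9d 73 d9 08┃             
          ┃00000050  95 66 c7 5a 6e db┃             
          ┃00000060  07 7e a9 a9 a9 a9┃             
          ┃00000070  a7 41 01 69 54 5a┃             
          ┃00000080  2c 2c 2c 2c 2c 2c┃             
━━━━━━━━━━━━━━━━━━━━━━━━━┓            ┃             
leViewer                 ┃            ┃             
─────────────────────────┨            ┃             
4-01-15 00:00:05.508 [IN▲┃            ┃             
4-01-15 00:00:08.687 [DE█┃            ┃             
4-01-15 00:00:11.686 [IN░┃            ┃             
4-01-15 00:00:13.721 [ER░┃━━━━━━━━━━━━┛             
4-01-15 00:00:16.404 [IN░┃                          
4-01-15 00:00:18.460 [ER░┃                          


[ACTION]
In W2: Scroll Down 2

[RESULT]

          ┠───────────────────────────┨             
          ┃00000000  A0 01 95 1e b5 a7┃             
          ┃00000010  f7 2e dc d1 e2 6b┃             
          ┃00000020  3b 3b 3b 3b 3b 94┃             
          ┃00000030  21 80 6e 3a 3a 3a┃             
          ┃00000040  7b 9d 9d 73 d9 08┃             
          ┃00000050  95 66 c7 5a 6e db┃             
          ┃00000060  07 7e a9 a9 a9 a9┃             
          ┃00000070  a7 41 01 69 54 5a┃             
          ┃00000080  2c 2c 2c 2c 2c 2c┃             
━━━━━━━━━━━━━━━━━━━━━━━━━┓            ┃             
leViewer                 ┃            ┃             
─────────────────────────┨            ┃             
4-01-15 00:00:11.686 [IN▲┃            ┃             
4-01-15 00:00:13.721 [ER░┃            ┃             
4-01-15 00:00:16.404 [IN░┃            ┃             
4-01-15 00:00:18.460 [ER█┃━━━━━━━━━━━━┛             
4-01-15 00:00:23.821 [DE░┃                          
4-01-15 00:00:28.422 [DE░┃                          


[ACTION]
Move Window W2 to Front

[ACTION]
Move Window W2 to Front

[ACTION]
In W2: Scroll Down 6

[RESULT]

          ┠───────────────────────────┨             
          ┃00000000  A0 01 95 1e b5 a7┃             
          ┃00000010  f7 2e dc d1 e2 6b┃             
          ┃00000020  3b 3b 3b 3b 3b 94┃             
          ┃00000030  21 80 6e 3a 3a 3a┃             
          ┃00000040  7b 9d 9d 73 d9 08┃             
          ┃00000050  95 66 c7 5a 6e db┃             
          ┃00000060  07 7e a9 a9 a9 a9┃             
          ┃00000070  a7 41 01 69 54 5a┃             
          ┃00000080  2c 2c 2c 2c 2c 2c┃             
━━━━━━━━━━━━━━━━━━━━━━━━━┓            ┃             
leViewer                 ┃            ┃             
─────────────────────────┨            ┃             
4-01-15 00:00:33.611 [IN▲┃            ┃             
4-01-15 00:00:36.883 [ER░┃            ┃             
4-01-15 00:00:41.418 [WA░┃            ┃             
4-01-15 00:00:45.215 [DE░┃━━━━━━━━━━━━┛             
4-01-15 00:00:50.999 [WA░┃                          
4-01-15 00:00:54.348 [IN░┃                          


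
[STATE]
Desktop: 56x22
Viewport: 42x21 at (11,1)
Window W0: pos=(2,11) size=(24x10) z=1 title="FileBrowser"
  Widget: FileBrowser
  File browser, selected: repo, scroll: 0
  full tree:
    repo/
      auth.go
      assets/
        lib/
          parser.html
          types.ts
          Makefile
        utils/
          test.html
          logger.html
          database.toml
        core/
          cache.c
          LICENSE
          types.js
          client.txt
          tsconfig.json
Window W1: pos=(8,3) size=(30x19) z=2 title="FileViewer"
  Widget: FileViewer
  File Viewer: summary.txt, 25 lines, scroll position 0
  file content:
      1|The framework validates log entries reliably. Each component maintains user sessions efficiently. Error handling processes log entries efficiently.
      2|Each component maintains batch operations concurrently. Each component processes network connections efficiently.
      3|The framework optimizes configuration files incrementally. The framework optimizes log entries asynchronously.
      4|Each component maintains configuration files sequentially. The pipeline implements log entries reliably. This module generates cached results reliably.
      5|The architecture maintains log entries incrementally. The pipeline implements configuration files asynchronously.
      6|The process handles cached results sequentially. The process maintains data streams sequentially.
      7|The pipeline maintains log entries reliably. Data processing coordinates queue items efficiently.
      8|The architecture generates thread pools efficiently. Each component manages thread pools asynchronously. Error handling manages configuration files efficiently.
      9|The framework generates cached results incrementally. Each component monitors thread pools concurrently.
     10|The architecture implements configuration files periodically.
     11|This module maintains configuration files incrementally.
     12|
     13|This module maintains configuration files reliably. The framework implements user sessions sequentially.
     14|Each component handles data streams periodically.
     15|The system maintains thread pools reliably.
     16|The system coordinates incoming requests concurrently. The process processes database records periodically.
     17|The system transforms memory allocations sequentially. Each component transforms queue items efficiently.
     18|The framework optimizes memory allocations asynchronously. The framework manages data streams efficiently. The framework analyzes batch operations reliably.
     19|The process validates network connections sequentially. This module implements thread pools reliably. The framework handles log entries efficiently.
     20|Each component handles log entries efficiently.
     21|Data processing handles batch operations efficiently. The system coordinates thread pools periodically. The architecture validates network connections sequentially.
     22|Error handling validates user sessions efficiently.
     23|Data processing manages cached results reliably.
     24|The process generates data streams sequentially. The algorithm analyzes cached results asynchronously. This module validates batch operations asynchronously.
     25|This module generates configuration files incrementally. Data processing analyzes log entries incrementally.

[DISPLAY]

                                          
                                          
━━━━━━━━━━━━━━━━━━━━━━━━━━┓               
ileViewer                 ┃               
──────────────────────────┨               
e framework validates log▲┃               
ch component maintains ba█┃               
e framework optimizes con░┃               
ch component maintains co░┃               
e architecture maintains ░┃               
e process handles cached ░┃               
e pipeline maintains log ░┃               
e architecture generates ░┃               
e framework generates cac░┃               
e architecture implements░┃               
is module maintains confi░┃               
                         ░┃               
is module maintains confi░┃               
ch component handles data░┃               
e system maintains thread▼┃               
━━━━━━━━━━━━━━━━━━━━━━━━━━┛               


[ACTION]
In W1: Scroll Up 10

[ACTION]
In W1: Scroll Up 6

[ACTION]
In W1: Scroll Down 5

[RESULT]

                                          
                                          
━━━━━━━━━━━━━━━━━━━━━━━━━━┓               
ileViewer                 ┃               
──────────────────────────┨               
e process handles cached ▲┃               
e pipeline maintains log ░┃               
e architecture generates ░┃               
e framework generates cac░┃               
e architecture implements░┃               
is module maintains confi░┃               
                         ░┃               
is module maintains confi█┃               
ch component handles data░┃               
e system maintains thread░┃               
e system coordinates inco░┃               
e system transforms memor░┃               
e framework optimizes mem░┃               
e process validates netwo░┃               
ch component handles log ▼┃               
━━━━━━━━━━━━━━━━━━━━━━━━━━┛               


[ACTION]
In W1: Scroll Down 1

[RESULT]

                                          
                                          
━━━━━━━━━━━━━━━━━━━━━━━━━━┓               
ileViewer                 ┃               
──────────────────────────┨               
e pipeline maintains log ▲┃               
e architecture generates ░┃               
e framework generates cac░┃               
e architecture implements░┃               
is module maintains confi░┃               
                         ░┃               
is module maintains confi░┃               
ch component handles data░┃               
e system maintains thread█┃               
e system coordinates inco░┃               
e system transforms memor░┃               
e framework optimizes mem░┃               
e process validates netwo░┃               
ch component handles log ░┃               
ta processing handles bat▼┃               
━━━━━━━━━━━━━━━━━━━━━━━━━━┛               


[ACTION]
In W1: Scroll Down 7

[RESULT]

                                          
                                          
━━━━━━━━━━━━━━━━━━━━━━━━━━┓               
ileViewer                 ┃               
──────────────────────────┨               
is module maintains confi▲┃               
                         ░┃               
is module maintains confi░┃               
ch component handles data░┃               
e system maintains thread░┃               
e system coordinates inco░┃               
e system transforms memor░┃               
e framework optimizes mem░┃               
e process validates netwo░┃               
ch component handles log ░┃               
ta processing handles bat░┃               
ror handling validates us░┃               
ta processing manages cac░┃               
e process generates data █┃               
is module generates confi▼┃               
━━━━━━━━━━━━━━━━━━━━━━━━━━┛               
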